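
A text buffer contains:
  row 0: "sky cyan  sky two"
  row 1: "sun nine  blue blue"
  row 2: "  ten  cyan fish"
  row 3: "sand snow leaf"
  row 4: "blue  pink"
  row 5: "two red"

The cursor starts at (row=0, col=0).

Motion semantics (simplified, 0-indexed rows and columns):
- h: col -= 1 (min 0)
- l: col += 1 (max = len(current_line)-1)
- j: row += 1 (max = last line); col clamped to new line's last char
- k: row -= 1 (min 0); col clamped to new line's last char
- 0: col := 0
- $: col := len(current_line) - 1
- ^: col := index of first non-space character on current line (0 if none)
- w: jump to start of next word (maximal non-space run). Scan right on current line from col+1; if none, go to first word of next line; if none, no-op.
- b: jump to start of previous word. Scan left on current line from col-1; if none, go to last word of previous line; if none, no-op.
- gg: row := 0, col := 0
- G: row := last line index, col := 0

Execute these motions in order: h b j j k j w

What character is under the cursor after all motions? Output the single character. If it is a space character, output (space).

After 1 (h): row=0 col=0 char='s'
After 2 (b): row=0 col=0 char='s'
After 3 (j): row=1 col=0 char='s'
After 4 (j): row=2 col=0 char='_'
After 5 (k): row=1 col=0 char='s'
After 6 (j): row=2 col=0 char='_'
After 7 (w): row=2 col=2 char='t'

Answer: t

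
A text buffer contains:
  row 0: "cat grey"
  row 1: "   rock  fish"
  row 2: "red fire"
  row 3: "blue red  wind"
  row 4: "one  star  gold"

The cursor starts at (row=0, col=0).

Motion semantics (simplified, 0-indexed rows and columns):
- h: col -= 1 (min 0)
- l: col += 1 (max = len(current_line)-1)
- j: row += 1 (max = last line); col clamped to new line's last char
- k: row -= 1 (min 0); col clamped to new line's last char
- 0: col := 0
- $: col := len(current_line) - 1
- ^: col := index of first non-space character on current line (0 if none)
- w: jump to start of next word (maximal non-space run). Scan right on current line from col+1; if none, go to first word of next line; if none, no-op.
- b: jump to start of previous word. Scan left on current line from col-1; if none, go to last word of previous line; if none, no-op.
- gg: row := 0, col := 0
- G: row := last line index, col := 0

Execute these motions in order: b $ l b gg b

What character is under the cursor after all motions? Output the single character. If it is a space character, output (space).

Answer: c

Derivation:
After 1 (b): row=0 col=0 char='c'
After 2 ($): row=0 col=7 char='y'
After 3 (l): row=0 col=7 char='y'
After 4 (b): row=0 col=4 char='g'
After 5 (gg): row=0 col=0 char='c'
After 6 (b): row=0 col=0 char='c'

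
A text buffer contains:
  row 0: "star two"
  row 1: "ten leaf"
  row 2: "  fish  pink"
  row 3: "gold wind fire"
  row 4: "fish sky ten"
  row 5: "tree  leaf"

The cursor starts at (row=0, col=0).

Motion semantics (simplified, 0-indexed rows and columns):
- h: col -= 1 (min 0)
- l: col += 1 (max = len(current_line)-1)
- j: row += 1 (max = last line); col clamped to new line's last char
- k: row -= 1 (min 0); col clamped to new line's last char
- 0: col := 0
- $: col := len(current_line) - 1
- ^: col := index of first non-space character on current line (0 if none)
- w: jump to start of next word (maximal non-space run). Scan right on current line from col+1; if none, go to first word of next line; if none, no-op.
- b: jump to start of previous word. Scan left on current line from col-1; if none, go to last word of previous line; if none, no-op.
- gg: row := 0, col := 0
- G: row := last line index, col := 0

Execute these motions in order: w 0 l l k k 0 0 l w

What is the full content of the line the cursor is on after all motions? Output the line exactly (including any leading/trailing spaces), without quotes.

Answer: star two

Derivation:
After 1 (w): row=0 col=5 char='t'
After 2 (0): row=0 col=0 char='s'
After 3 (l): row=0 col=1 char='t'
After 4 (l): row=0 col=2 char='a'
After 5 (k): row=0 col=2 char='a'
After 6 (k): row=0 col=2 char='a'
After 7 (0): row=0 col=0 char='s'
After 8 (0): row=0 col=0 char='s'
After 9 (l): row=0 col=1 char='t'
After 10 (w): row=0 col=5 char='t'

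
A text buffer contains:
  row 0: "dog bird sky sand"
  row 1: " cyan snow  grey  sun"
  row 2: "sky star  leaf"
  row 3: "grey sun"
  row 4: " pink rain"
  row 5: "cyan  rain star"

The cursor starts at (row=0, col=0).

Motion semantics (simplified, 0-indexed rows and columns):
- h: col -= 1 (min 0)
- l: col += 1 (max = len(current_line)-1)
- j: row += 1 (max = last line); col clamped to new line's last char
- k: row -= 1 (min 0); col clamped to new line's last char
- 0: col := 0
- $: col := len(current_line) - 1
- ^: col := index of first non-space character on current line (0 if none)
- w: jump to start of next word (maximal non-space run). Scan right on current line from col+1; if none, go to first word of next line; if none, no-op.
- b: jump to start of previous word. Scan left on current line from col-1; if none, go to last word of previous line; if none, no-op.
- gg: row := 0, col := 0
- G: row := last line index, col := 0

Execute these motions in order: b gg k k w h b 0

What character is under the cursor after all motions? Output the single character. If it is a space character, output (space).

After 1 (b): row=0 col=0 char='d'
After 2 (gg): row=0 col=0 char='d'
After 3 (k): row=0 col=0 char='d'
After 4 (k): row=0 col=0 char='d'
After 5 (w): row=0 col=4 char='b'
After 6 (h): row=0 col=3 char='_'
After 7 (b): row=0 col=0 char='d'
After 8 (0): row=0 col=0 char='d'

Answer: d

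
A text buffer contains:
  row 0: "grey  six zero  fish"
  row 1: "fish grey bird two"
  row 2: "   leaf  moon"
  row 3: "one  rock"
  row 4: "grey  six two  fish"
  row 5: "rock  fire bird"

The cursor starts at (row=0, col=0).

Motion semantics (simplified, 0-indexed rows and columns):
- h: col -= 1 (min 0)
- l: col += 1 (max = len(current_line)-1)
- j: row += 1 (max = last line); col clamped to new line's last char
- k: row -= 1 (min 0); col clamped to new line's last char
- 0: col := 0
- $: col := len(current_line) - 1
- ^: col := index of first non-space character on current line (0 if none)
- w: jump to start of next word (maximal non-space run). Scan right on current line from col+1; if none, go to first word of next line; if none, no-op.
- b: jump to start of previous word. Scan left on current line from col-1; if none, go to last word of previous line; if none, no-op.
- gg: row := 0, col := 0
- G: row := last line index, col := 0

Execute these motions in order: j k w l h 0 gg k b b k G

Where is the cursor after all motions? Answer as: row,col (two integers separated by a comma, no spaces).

Answer: 5,0

Derivation:
After 1 (j): row=1 col=0 char='f'
After 2 (k): row=0 col=0 char='g'
After 3 (w): row=0 col=6 char='s'
After 4 (l): row=0 col=7 char='i'
After 5 (h): row=0 col=6 char='s'
After 6 (0): row=0 col=0 char='g'
After 7 (gg): row=0 col=0 char='g'
After 8 (k): row=0 col=0 char='g'
After 9 (b): row=0 col=0 char='g'
After 10 (b): row=0 col=0 char='g'
After 11 (k): row=0 col=0 char='g'
After 12 (G): row=5 col=0 char='r'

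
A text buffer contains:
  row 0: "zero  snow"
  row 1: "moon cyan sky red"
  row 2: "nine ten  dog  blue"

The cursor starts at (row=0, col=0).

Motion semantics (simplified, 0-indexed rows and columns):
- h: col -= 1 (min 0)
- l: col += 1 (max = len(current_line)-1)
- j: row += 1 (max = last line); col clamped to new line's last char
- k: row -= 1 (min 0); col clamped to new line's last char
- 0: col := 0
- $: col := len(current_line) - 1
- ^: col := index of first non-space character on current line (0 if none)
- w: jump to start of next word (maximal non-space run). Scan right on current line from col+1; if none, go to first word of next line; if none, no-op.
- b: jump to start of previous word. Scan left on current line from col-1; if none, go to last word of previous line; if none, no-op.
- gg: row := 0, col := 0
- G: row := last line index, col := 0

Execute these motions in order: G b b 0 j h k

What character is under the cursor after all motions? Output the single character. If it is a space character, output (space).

Answer: m

Derivation:
After 1 (G): row=2 col=0 char='n'
After 2 (b): row=1 col=14 char='r'
After 3 (b): row=1 col=10 char='s'
After 4 (0): row=1 col=0 char='m'
After 5 (j): row=2 col=0 char='n'
After 6 (h): row=2 col=0 char='n'
After 7 (k): row=1 col=0 char='m'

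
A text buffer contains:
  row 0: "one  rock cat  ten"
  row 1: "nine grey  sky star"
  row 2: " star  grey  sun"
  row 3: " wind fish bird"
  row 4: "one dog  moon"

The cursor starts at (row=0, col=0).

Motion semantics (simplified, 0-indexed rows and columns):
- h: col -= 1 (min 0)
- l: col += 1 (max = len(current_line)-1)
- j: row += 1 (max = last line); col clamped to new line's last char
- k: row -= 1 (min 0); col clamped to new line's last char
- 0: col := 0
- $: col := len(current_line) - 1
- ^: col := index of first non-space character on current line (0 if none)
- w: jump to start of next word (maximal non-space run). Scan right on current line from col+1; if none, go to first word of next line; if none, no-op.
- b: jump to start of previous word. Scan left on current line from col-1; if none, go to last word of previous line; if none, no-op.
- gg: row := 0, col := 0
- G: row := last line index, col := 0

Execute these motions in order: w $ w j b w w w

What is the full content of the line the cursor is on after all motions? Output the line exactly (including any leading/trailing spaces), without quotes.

After 1 (w): row=0 col=5 char='r'
After 2 ($): row=0 col=17 char='n'
After 3 (w): row=1 col=0 char='n'
After 4 (j): row=2 col=0 char='_'
After 5 (b): row=1 col=15 char='s'
After 6 (w): row=2 col=1 char='s'
After 7 (w): row=2 col=7 char='g'
After 8 (w): row=2 col=13 char='s'

Answer:  star  grey  sun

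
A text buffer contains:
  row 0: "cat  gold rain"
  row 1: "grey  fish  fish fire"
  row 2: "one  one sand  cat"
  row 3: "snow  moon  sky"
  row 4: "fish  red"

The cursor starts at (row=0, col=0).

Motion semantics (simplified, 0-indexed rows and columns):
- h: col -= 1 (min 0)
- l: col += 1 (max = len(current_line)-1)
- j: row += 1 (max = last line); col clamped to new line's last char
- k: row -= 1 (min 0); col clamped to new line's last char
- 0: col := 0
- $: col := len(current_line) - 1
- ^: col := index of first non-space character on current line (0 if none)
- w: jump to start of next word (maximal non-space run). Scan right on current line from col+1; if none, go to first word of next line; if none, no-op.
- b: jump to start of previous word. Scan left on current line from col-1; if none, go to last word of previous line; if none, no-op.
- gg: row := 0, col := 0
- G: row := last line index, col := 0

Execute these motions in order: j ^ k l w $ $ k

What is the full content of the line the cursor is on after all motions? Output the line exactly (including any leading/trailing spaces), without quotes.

Answer: cat  gold rain

Derivation:
After 1 (j): row=1 col=0 char='g'
After 2 (^): row=1 col=0 char='g'
After 3 (k): row=0 col=0 char='c'
After 4 (l): row=0 col=1 char='a'
After 5 (w): row=0 col=5 char='g'
After 6 ($): row=0 col=13 char='n'
After 7 ($): row=0 col=13 char='n'
After 8 (k): row=0 col=13 char='n'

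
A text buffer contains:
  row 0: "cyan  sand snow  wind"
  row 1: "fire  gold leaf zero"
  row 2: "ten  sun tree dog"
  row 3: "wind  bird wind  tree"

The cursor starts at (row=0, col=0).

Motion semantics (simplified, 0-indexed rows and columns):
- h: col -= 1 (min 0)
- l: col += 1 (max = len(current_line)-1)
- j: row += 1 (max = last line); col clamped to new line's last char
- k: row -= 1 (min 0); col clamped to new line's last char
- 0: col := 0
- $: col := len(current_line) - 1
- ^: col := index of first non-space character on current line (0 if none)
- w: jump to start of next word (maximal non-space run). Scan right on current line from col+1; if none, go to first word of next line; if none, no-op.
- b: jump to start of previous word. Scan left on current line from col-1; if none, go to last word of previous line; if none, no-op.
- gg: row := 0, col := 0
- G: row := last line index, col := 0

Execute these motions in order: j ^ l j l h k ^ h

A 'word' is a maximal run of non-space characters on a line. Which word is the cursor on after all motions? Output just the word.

After 1 (j): row=1 col=0 char='f'
After 2 (^): row=1 col=0 char='f'
After 3 (l): row=1 col=1 char='i'
After 4 (j): row=2 col=1 char='e'
After 5 (l): row=2 col=2 char='n'
After 6 (h): row=2 col=1 char='e'
After 7 (k): row=1 col=1 char='i'
After 8 (^): row=1 col=0 char='f'
After 9 (h): row=1 col=0 char='f'

Answer: fire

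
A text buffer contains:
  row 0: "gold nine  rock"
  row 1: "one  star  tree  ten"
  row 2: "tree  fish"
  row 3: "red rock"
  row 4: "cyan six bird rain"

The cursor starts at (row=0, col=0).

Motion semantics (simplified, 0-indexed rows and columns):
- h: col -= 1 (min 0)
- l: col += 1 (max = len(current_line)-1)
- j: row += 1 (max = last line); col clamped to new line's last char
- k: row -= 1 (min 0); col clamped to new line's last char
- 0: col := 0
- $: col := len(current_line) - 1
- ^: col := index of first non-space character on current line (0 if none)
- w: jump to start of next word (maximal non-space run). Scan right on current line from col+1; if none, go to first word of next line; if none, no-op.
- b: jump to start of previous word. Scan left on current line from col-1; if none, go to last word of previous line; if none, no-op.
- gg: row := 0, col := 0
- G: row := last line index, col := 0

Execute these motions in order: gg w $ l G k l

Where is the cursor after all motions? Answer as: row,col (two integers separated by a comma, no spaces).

Answer: 3,1

Derivation:
After 1 (gg): row=0 col=0 char='g'
After 2 (w): row=0 col=5 char='n'
After 3 ($): row=0 col=14 char='k'
After 4 (l): row=0 col=14 char='k'
After 5 (G): row=4 col=0 char='c'
After 6 (k): row=3 col=0 char='r'
After 7 (l): row=3 col=1 char='e'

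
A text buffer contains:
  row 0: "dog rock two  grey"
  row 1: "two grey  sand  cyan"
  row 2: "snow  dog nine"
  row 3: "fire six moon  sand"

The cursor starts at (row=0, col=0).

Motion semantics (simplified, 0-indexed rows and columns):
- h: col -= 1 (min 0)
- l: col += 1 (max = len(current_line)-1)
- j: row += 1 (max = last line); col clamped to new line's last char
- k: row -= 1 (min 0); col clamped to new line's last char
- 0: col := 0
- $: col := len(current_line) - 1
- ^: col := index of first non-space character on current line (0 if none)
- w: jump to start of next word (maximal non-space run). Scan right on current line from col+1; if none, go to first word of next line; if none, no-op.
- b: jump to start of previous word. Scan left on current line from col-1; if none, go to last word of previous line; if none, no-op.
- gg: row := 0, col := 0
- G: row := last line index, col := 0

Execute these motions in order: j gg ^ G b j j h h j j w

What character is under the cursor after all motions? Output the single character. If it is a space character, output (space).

After 1 (j): row=1 col=0 char='t'
After 2 (gg): row=0 col=0 char='d'
After 3 (^): row=0 col=0 char='d'
After 4 (G): row=3 col=0 char='f'
After 5 (b): row=2 col=10 char='n'
After 6 (j): row=3 col=10 char='o'
After 7 (j): row=3 col=10 char='o'
After 8 (h): row=3 col=9 char='m'
After 9 (h): row=3 col=8 char='_'
After 10 (j): row=3 col=8 char='_'
After 11 (j): row=3 col=8 char='_'
After 12 (w): row=3 col=9 char='m'

Answer: m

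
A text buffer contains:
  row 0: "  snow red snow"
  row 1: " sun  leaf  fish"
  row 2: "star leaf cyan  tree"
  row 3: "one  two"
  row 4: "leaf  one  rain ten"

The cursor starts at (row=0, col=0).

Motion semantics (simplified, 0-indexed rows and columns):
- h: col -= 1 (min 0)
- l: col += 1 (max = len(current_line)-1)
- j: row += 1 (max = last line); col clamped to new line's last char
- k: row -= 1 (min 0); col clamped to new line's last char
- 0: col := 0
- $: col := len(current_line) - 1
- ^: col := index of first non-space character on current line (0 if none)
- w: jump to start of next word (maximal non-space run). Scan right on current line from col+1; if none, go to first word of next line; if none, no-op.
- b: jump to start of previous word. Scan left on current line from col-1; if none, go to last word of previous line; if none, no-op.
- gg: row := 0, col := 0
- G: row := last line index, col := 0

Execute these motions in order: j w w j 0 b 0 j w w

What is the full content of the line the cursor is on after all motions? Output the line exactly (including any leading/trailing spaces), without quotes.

Answer: star leaf cyan  tree

Derivation:
After 1 (j): row=1 col=0 char='_'
After 2 (w): row=1 col=1 char='s'
After 3 (w): row=1 col=6 char='l'
After 4 (j): row=2 col=6 char='e'
After 5 (0): row=2 col=0 char='s'
After 6 (b): row=1 col=12 char='f'
After 7 (0): row=1 col=0 char='_'
After 8 (j): row=2 col=0 char='s'
After 9 (w): row=2 col=5 char='l'
After 10 (w): row=2 col=10 char='c'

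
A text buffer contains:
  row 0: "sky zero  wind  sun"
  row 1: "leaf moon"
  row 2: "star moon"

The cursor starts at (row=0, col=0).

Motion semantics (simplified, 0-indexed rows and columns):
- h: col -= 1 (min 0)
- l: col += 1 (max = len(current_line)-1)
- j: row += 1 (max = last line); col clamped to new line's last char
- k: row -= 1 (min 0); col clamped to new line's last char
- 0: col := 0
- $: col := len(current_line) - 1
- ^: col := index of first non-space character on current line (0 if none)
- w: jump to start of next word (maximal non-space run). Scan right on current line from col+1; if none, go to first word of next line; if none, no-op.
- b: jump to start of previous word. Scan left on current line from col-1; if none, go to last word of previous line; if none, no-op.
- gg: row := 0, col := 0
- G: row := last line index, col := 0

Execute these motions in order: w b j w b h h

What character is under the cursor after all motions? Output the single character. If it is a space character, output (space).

Answer: l

Derivation:
After 1 (w): row=0 col=4 char='z'
After 2 (b): row=0 col=0 char='s'
After 3 (j): row=1 col=0 char='l'
After 4 (w): row=1 col=5 char='m'
After 5 (b): row=1 col=0 char='l'
After 6 (h): row=1 col=0 char='l'
After 7 (h): row=1 col=0 char='l'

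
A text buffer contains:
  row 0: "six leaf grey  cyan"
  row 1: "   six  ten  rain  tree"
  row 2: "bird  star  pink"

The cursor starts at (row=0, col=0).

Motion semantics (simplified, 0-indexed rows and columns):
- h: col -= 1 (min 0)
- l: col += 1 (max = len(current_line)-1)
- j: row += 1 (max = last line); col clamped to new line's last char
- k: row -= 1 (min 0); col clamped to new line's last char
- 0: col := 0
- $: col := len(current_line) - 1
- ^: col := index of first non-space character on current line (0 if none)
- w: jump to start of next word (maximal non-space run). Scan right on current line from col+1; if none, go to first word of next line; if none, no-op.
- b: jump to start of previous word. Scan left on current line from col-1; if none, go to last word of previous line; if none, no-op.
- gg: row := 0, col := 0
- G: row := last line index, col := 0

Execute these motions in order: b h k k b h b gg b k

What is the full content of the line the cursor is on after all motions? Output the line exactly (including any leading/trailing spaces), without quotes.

Answer: six leaf grey  cyan

Derivation:
After 1 (b): row=0 col=0 char='s'
After 2 (h): row=0 col=0 char='s'
After 3 (k): row=0 col=0 char='s'
After 4 (k): row=0 col=0 char='s'
After 5 (b): row=0 col=0 char='s'
After 6 (h): row=0 col=0 char='s'
After 7 (b): row=0 col=0 char='s'
After 8 (gg): row=0 col=0 char='s'
After 9 (b): row=0 col=0 char='s'
After 10 (k): row=0 col=0 char='s'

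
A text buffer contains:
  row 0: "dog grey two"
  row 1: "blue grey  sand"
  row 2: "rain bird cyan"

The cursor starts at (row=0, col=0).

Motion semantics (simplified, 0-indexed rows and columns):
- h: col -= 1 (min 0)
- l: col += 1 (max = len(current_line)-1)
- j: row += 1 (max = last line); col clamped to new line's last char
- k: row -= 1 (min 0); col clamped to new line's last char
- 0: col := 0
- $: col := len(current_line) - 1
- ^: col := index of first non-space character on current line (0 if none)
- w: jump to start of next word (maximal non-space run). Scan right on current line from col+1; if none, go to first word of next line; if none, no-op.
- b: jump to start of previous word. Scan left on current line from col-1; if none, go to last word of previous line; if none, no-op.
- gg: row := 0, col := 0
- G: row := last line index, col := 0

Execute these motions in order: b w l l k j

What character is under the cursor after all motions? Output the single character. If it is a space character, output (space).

Answer: r

Derivation:
After 1 (b): row=0 col=0 char='d'
After 2 (w): row=0 col=4 char='g'
After 3 (l): row=0 col=5 char='r'
After 4 (l): row=0 col=6 char='e'
After 5 (k): row=0 col=6 char='e'
After 6 (j): row=1 col=6 char='r'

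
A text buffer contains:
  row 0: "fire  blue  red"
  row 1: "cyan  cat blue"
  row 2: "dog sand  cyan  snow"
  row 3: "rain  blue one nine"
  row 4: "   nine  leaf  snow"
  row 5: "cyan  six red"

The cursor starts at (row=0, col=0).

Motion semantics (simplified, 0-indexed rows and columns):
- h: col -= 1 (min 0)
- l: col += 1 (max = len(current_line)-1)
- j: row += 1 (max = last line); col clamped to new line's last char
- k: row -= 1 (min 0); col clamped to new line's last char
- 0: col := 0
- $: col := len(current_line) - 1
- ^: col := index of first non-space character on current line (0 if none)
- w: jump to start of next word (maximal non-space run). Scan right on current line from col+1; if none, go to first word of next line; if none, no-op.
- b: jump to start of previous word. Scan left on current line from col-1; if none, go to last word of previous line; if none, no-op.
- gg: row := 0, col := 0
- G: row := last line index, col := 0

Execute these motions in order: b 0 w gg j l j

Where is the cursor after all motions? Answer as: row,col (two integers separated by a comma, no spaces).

After 1 (b): row=0 col=0 char='f'
After 2 (0): row=0 col=0 char='f'
After 3 (w): row=0 col=6 char='b'
After 4 (gg): row=0 col=0 char='f'
After 5 (j): row=1 col=0 char='c'
After 6 (l): row=1 col=1 char='y'
After 7 (j): row=2 col=1 char='o'

Answer: 2,1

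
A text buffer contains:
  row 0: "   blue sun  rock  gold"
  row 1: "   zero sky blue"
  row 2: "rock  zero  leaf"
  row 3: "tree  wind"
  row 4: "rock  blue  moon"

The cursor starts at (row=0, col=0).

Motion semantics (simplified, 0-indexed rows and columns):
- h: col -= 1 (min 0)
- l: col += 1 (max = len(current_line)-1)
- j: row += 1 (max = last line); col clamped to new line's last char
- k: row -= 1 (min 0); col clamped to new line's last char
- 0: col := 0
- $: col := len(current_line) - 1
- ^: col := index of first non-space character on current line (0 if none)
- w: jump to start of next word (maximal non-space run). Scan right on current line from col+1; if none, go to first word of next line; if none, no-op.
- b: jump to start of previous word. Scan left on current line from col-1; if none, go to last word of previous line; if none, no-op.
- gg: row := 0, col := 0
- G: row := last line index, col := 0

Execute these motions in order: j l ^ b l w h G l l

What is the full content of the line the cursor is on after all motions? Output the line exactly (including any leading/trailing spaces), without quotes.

Answer: rock  blue  moon

Derivation:
After 1 (j): row=1 col=0 char='_'
After 2 (l): row=1 col=1 char='_'
After 3 (^): row=1 col=3 char='z'
After 4 (b): row=0 col=19 char='g'
After 5 (l): row=0 col=20 char='o'
After 6 (w): row=1 col=3 char='z'
After 7 (h): row=1 col=2 char='_'
After 8 (G): row=4 col=0 char='r'
After 9 (l): row=4 col=1 char='o'
After 10 (l): row=4 col=2 char='c'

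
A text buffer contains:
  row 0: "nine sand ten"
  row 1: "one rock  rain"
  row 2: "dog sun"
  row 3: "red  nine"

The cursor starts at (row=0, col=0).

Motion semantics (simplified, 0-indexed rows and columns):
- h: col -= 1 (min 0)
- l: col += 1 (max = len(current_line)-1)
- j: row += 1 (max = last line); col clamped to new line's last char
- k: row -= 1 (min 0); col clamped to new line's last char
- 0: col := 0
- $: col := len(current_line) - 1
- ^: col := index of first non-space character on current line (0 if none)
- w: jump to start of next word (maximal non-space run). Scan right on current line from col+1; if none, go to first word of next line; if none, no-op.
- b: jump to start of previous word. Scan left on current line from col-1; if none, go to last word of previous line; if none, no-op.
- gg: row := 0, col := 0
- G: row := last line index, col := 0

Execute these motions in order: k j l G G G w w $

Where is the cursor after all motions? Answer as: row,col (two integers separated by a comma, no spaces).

After 1 (k): row=0 col=0 char='n'
After 2 (j): row=1 col=0 char='o'
After 3 (l): row=1 col=1 char='n'
After 4 (G): row=3 col=0 char='r'
After 5 (G): row=3 col=0 char='r'
After 6 (G): row=3 col=0 char='r'
After 7 (w): row=3 col=5 char='n'
After 8 (w): row=3 col=5 char='n'
After 9 ($): row=3 col=8 char='e'

Answer: 3,8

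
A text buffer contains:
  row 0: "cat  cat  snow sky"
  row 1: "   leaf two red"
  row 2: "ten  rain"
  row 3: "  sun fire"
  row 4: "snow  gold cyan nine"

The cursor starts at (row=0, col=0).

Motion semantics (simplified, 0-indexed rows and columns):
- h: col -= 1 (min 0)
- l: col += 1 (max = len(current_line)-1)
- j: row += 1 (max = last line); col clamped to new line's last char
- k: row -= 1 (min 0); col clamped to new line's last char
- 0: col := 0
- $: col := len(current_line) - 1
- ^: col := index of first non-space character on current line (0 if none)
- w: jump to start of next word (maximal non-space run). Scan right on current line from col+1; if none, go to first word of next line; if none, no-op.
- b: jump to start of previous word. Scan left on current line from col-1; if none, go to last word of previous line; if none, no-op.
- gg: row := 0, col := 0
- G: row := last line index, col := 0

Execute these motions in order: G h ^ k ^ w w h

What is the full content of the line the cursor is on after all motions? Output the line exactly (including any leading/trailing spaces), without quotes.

After 1 (G): row=4 col=0 char='s'
After 2 (h): row=4 col=0 char='s'
After 3 (^): row=4 col=0 char='s'
After 4 (k): row=3 col=0 char='_'
After 5 (^): row=3 col=2 char='s'
After 6 (w): row=3 col=6 char='f'
After 7 (w): row=4 col=0 char='s'
After 8 (h): row=4 col=0 char='s'

Answer: snow  gold cyan nine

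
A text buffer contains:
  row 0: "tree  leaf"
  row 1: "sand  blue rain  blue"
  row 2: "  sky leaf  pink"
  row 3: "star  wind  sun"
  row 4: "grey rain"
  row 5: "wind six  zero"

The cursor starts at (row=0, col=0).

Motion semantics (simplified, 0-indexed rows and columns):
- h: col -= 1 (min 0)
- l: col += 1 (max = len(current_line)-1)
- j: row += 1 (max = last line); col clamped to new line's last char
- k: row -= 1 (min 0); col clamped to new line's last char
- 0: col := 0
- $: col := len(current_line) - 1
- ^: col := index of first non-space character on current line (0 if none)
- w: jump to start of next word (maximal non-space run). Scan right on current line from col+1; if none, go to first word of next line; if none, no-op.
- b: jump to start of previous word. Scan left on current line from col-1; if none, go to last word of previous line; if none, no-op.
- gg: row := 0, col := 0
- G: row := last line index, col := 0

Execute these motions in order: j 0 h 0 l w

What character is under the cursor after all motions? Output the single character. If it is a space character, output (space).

Answer: b

Derivation:
After 1 (j): row=1 col=0 char='s'
After 2 (0): row=1 col=0 char='s'
After 3 (h): row=1 col=0 char='s'
After 4 (0): row=1 col=0 char='s'
After 5 (l): row=1 col=1 char='a'
After 6 (w): row=1 col=6 char='b'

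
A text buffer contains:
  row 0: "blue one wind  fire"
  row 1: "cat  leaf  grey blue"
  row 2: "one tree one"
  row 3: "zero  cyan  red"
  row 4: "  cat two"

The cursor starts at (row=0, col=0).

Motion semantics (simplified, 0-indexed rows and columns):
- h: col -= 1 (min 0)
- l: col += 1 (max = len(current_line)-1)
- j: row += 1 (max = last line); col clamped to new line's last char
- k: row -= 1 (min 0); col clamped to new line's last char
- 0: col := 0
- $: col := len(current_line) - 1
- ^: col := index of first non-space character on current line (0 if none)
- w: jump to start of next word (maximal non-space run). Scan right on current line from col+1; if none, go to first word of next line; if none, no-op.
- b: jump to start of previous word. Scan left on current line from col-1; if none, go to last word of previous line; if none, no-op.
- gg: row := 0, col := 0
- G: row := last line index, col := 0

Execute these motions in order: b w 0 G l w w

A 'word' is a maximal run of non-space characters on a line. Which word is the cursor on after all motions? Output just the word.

Answer: two

Derivation:
After 1 (b): row=0 col=0 char='b'
After 2 (w): row=0 col=5 char='o'
After 3 (0): row=0 col=0 char='b'
After 4 (G): row=4 col=0 char='_'
After 5 (l): row=4 col=1 char='_'
After 6 (w): row=4 col=2 char='c'
After 7 (w): row=4 col=6 char='t'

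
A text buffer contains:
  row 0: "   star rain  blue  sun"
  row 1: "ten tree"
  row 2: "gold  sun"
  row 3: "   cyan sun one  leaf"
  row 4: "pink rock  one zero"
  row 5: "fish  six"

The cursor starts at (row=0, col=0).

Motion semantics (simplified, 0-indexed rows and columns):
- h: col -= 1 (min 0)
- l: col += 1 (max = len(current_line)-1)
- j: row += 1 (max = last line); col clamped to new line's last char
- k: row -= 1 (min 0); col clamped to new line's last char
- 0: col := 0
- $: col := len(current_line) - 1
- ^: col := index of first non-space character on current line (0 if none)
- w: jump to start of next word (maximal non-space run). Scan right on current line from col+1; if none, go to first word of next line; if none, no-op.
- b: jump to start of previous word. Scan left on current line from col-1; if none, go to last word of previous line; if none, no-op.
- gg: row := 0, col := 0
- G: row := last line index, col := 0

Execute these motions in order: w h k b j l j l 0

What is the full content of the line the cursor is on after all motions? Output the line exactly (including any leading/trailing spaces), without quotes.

After 1 (w): row=0 col=3 char='s'
After 2 (h): row=0 col=2 char='_'
After 3 (k): row=0 col=2 char='_'
After 4 (b): row=0 col=2 char='_'
After 5 (j): row=1 col=2 char='n'
After 6 (l): row=1 col=3 char='_'
After 7 (j): row=2 col=3 char='d'
After 8 (l): row=2 col=4 char='_'
After 9 (0): row=2 col=0 char='g'

Answer: gold  sun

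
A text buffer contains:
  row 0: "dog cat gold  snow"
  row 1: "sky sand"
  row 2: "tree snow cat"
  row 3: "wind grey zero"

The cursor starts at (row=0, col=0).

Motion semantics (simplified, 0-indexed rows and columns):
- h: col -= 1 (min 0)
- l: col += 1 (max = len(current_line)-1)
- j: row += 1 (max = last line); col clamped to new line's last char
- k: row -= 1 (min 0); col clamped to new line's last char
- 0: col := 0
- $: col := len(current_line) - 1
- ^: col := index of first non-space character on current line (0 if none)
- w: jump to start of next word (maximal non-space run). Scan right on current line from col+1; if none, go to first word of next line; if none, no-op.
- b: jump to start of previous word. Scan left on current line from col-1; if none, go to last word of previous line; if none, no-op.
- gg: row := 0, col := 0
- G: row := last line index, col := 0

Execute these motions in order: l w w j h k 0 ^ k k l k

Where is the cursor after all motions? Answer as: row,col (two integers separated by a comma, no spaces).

Answer: 0,1

Derivation:
After 1 (l): row=0 col=1 char='o'
After 2 (w): row=0 col=4 char='c'
After 3 (w): row=0 col=8 char='g'
After 4 (j): row=1 col=7 char='d'
After 5 (h): row=1 col=6 char='n'
After 6 (k): row=0 col=6 char='t'
After 7 (0): row=0 col=0 char='d'
After 8 (^): row=0 col=0 char='d'
After 9 (k): row=0 col=0 char='d'
After 10 (k): row=0 col=0 char='d'
After 11 (l): row=0 col=1 char='o'
After 12 (k): row=0 col=1 char='o'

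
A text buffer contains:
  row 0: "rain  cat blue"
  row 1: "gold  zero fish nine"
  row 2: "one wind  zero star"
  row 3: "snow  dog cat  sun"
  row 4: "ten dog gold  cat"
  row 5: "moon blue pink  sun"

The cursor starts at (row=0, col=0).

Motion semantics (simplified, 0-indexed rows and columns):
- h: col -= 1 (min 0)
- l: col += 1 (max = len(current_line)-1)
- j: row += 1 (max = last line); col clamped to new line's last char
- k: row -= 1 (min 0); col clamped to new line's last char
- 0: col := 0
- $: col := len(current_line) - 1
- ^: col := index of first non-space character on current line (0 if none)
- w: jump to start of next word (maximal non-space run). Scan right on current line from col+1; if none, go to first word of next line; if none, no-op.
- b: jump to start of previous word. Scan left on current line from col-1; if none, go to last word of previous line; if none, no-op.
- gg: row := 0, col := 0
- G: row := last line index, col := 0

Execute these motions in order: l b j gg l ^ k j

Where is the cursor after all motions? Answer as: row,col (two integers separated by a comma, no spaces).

Answer: 1,0

Derivation:
After 1 (l): row=0 col=1 char='a'
After 2 (b): row=0 col=0 char='r'
After 3 (j): row=1 col=0 char='g'
After 4 (gg): row=0 col=0 char='r'
After 5 (l): row=0 col=1 char='a'
After 6 (^): row=0 col=0 char='r'
After 7 (k): row=0 col=0 char='r'
After 8 (j): row=1 col=0 char='g'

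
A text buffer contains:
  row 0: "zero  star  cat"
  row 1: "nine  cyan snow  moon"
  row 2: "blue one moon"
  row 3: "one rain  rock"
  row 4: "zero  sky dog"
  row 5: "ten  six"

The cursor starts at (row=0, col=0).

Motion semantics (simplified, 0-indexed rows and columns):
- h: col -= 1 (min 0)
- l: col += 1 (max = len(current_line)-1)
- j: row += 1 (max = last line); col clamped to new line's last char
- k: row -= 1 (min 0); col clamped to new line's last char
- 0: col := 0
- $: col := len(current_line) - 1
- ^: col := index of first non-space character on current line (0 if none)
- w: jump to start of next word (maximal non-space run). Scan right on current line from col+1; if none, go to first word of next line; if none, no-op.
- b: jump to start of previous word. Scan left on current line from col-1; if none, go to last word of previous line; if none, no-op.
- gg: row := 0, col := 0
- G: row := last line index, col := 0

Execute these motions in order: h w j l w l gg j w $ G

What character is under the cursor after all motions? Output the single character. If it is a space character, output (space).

After 1 (h): row=0 col=0 char='z'
After 2 (w): row=0 col=6 char='s'
After 3 (j): row=1 col=6 char='c'
After 4 (l): row=1 col=7 char='y'
After 5 (w): row=1 col=11 char='s'
After 6 (l): row=1 col=12 char='n'
After 7 (gg): row=0 col=0 char='z'
After 8 (j): row=1 col=0 char='n'
After 9 (w): row=1 col=6 char='c'
After 10 ($): row=1 col=20 char='n'
After 11 (G): row=5 col=0 char='t'

Answer: t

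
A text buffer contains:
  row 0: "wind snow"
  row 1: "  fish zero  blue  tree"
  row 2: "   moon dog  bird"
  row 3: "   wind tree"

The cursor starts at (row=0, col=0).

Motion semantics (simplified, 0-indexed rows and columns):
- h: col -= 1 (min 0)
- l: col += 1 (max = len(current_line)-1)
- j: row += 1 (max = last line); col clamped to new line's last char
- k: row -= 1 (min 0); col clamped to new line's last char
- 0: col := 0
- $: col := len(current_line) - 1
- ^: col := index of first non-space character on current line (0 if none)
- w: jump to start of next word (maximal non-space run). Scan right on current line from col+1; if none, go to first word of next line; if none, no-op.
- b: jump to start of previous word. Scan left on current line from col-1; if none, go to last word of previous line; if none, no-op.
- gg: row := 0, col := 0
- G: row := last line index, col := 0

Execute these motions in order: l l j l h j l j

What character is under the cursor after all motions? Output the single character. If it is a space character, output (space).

Answer: w

Derivation:
After 1 (l): row=0 col=1 char='i'
After 2 (l): row=0 col=2 char='n'
After 3 (j): row=1 col=2 char='f'
After 4 (l): row=1 col=3 char='i'
After 5 (h): row=1 col=2 char='f'
After 6 (j): row=2 col=2 char='_'
After 7 (l): row=2 col=3 char='m'
After 8 (j): row=3 col=3 char='w'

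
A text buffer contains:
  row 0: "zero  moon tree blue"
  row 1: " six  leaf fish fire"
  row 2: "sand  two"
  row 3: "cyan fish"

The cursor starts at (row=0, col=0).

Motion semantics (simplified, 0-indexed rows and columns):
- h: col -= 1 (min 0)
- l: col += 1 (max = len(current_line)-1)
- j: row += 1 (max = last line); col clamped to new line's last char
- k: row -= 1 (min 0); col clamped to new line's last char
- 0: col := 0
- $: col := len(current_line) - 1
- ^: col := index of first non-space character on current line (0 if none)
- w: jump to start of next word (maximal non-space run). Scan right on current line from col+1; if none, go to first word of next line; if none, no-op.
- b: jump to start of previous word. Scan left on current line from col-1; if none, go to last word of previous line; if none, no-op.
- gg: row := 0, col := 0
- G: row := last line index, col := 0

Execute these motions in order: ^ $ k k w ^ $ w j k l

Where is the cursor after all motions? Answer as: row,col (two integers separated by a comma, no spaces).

After 1 (^): row=0 col=0 char='z'
After 2 ($): row=0 col=19 char='e'
After 3 (k): row=0 col=19 char='e'
After 4 (k): row=0 col=19 char='e'
After 5 (w): row=1 col=1 char='s'
After 6 (^): row=1 col=1 char='s'
After 7 ($): row=1 col=19 char='e'
After 8 (w): row=2 col=0 char='s'
After 9 (j): row=3 col=0 char='c'
After 10 (k): row=2 col=0 char='s'
After 11 (l): row=2 col=1 char='a'

Answer: 2,1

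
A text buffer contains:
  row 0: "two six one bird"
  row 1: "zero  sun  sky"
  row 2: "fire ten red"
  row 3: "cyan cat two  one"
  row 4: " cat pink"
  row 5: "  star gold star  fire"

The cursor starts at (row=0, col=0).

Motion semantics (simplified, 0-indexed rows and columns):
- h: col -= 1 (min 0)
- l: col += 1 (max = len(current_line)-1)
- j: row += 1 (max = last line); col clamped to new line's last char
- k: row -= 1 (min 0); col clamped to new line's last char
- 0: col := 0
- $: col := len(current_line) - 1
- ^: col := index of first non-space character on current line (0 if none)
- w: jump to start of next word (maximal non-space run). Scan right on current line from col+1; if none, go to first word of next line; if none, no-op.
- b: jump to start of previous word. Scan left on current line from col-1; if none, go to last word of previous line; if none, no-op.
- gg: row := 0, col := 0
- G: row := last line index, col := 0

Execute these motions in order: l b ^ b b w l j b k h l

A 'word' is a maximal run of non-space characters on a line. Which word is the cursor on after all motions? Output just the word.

Answer: two

Derivation:
After 1 (l): row=0 col=1 char='w'
After 2 (b): row=0 col=0 char='t'
After 3 (^): row=0 col=0 char='t'
After 4 (b): row=0 col=0 char='t'
After 5 (b): row=0 col=0 char='t'
After 6 (w): row=0 col=4 char='s'
After 7 (l): row=0 col=5 char='i'
After 8 (j): row=1 col=5 char='_'
After 9 (b): row=1 col=0 char='z'
After 10 (k): row=0 col=0 char='t'
After 11 (h): row=0 col=0 char='t'
After 12 (l): row=0 col=1 char='w'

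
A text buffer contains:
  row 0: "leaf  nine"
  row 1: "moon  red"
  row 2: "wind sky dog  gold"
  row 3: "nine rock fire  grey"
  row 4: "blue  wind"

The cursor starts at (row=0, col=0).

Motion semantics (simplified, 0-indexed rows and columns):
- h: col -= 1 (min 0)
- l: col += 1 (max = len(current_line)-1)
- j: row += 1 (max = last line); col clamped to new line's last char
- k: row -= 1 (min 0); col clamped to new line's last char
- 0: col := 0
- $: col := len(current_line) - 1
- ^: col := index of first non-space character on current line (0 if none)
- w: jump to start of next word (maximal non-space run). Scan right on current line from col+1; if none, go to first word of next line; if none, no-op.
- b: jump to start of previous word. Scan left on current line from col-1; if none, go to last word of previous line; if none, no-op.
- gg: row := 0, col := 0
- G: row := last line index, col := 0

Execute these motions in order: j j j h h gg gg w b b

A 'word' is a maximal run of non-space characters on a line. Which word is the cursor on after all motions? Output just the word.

Answer: leaf

Derivation:
After 1 (j): row=1 col=0 char='m'
After 2 (j): row=2 col=0 char='w'
After 3 (j): row=3 col=0 char='n'
After 4 (h): row=3 col=0 char='n'
After 5 (h): row=3 col=0 char='n'
After 6 (gg): row=0 col=0 char='l'
After 7 (gg): row=0 col=0 char='l'
After 8 (w): row=0 col=6 char='n'
After 9 (b): row=0 col=0 char='l'
After 10 (b): row=0 col=0 char='l'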